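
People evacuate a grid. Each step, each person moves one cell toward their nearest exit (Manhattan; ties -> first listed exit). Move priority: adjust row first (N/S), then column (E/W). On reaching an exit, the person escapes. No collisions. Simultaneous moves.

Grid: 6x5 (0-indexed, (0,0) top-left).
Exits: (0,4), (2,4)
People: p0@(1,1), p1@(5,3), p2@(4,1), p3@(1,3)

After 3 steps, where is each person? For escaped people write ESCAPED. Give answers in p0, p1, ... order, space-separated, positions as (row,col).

Step 1: p0:(1,1)->(0,1) | p1:(5,3)->(4,3) | p2:(4,1)->(3,1) | p3:(1,3)->(0,3)
Step 2: p0:(0,1)->(0,2) | p1:(4,3)->(3,3) | p2:(3,1)->(2,1) | p3:(0,3)->(0,4)->EXIT
Step 3: p0:(0,2)->(0,3) | p1:(3,3)->(2,3) | p2:(2,1)->(2,2) | p3:escaped

(0,3) (2,3) (2,2) ESCAPED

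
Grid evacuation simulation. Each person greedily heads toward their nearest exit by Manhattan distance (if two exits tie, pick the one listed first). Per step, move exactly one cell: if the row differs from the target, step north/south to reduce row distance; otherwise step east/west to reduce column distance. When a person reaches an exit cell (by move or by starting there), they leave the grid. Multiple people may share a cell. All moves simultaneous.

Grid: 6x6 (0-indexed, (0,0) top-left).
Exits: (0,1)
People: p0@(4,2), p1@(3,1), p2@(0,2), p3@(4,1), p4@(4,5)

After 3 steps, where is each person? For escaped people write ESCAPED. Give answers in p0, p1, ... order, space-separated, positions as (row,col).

Step 1: p0:(4,2)->(3,2) | p1:(3,1)->(2,1) | p2:(0,2)->(0,1)->EXIT | p3:(4,1)->(3,1) | p4:(4,5)->(3,5)
Step 2: p0:(3,2)->(2,2) | p1:(2,1)->(1,1) | p2:escaped | p3:(3,1)->(2,1) | p4:(3,5)->(2,5)
Step 3: p0:(2,2)->(1,2) | p1:(1,1)->(0,1)->EXIT | p2:escaped | p3:(2,1)->(1,1) | p4:(2,5)->(1,5)

(1,2) ESCAPED ESCAPED (1,1) (1,5)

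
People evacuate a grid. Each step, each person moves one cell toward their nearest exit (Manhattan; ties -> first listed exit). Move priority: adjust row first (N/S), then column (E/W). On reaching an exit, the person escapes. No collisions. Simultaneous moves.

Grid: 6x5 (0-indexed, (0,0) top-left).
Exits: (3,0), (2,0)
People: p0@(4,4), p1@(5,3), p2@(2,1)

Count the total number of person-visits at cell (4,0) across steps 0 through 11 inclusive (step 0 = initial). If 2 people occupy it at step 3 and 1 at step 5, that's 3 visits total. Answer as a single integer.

Step 0: p0@(4,4) p1@(5,3) p2@(2,1) -> at (4,0): 0 [-], cum=0
Step 1: p0@(3,4) p1@(4,3) p2@ESC -> at (4,0): 0 [-], cum=0
Step 2: p0@(3,3) p1@(3,3) p2@ESC -> at (4,0): 0 [-], cum=0
Step 3: p0@(3,2) p1@(3,2) p2@ESC -> at (4,0): 0 [-], cum=0
Step 4: p0@(3,1) p1@(3,1) p2@ESC -> at (4,0): 0 [-], cum=0
Step 5: p0@ESC p1@ESC p2@ESC -> at (4,0): 0 [-], cum=0
Total visits = 0

Answer: 0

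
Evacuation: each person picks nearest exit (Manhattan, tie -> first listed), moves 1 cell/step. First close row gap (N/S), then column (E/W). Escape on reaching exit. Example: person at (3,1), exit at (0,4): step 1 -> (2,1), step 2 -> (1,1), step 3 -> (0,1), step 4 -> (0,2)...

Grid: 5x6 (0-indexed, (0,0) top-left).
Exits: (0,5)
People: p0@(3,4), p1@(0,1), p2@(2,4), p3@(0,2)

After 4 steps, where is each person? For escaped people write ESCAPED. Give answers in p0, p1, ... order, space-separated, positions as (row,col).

Step 1: p0:(3,4)->(2,4) | p1:(0,1)->(0,2) | p2:(2,4)->(1,4) | p3:(0,2)->(0,3)
Step 2: p0:(2,4)->(1,4) | p1:(0,2)->(0,3) | p2:(1,4)->(0,4) | p3:(0,3)->(0,4)
Step 3: p0:(1,4)->(0,4) | p1:(0,3)->(0,4) | p2:(0,4)->(0,5)->EXIT | p3:(0,4)->(0,5)->EXIT
Step 4: p0:(0,4)->(0,5)->EXIT | p1:(0,4)->(0,5)->EXIT | p2:escaped | p3:escaped

ESCAPED ESCAPED ESCAPED ESCAPED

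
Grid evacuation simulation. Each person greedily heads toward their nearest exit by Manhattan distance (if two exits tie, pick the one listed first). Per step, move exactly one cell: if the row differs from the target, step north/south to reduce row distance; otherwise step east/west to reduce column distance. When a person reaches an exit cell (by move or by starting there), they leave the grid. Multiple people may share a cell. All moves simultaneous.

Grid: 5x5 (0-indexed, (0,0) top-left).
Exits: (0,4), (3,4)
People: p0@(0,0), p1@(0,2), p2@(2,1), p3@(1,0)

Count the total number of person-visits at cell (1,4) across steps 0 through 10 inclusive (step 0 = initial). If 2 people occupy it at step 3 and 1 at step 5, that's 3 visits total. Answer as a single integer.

Answer: 0

Derivation:
Step 0: p0@(0,0) p1@(0,2) p2@(2,1) p3@(1,0) -> at (1,4): 0 [-], cum=0
Step 1: p0@(0,1) p1@(0,3) p2@(3,1) p3@(0,0) -> at (1,4): 0 [-], cum=0
Step 2: p0@(0,2) p1@ESC p2@(3,2) p3@(0,1) -> at (1,4): 0 [-], cum=0
Step 3: p0@(0,3) p1@ESC p2@(3,3) p3@(0,2) -> at (1,4): 0 [-], cum=0
Step 4: p0@ESC p1@ESC p2@ESC p3@(0,3) -> at (1,4): 0 [-], cum=0
Step 5: p0@ESC p1@ESC p2@ESC p3@ESC -> at (1,4): 0 [-], cum=0
Total visits = 0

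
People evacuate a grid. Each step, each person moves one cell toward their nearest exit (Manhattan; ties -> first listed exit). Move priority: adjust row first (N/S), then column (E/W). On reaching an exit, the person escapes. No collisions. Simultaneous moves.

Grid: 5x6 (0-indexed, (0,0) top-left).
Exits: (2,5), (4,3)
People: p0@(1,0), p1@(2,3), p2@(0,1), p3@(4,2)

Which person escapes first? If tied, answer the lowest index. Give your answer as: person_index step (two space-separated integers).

Answer: 3 1

Derivation:
Step 1: p0:(1,0)->(2,0) | p1:(2,3)->(2,4) | p2:(0,1)->(1,1) | p3:(4,2)->(4,3)->EXIT
Step 2: p0:(2,0)->(2,1) | p1:(2,4)->(2,5)->EXIT | p2:(1,1)->(2,1) | p3:escaped
Step 3: p0:(2,1)->(2,2) | p1:escaped | p2:(2,1)->(2,2) | p3:escaped
Step 4: p0:(2,2)->(2,3) | p1:escaped | p2:(2,2)->(2,3) | p3:escaped
Step 5: p0:(2,3)->(2,4) | p1:escaped | p2:(2,3)->(2,4) | p3:escaped
Step 6: p0:(2,4)->(2,5)->EXIT | p1:escaped | p2:(2,4)->(2,5)->EXIT | p3:escaped
Exit steps: [6, 2, 6, 1]
First to escape: p3 at step 1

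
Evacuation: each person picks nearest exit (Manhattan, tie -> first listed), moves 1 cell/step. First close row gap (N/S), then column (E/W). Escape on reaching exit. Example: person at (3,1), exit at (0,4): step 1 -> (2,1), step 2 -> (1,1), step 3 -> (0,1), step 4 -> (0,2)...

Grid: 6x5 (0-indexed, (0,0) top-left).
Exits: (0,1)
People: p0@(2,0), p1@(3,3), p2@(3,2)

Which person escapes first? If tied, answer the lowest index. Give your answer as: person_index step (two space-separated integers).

Answer: 0 3

Derivation:
Step 1: p0:(2,0)->(1,0) | p1:(3,3)->(2,3) | p2:(3,2)->(2,2)
Step 2: p0:(1,0)->(0,0) | p1:(2,3)->(1,3) | p2:(2,2)->(1,2)
Step 3: p0:(0,0)->(0,1)->EXIT | p1:(1,3)->(0,3) | p2:(1,2)->(0,2)
Step 4: p0:escaped | p1:(0,3)->(0,2) | p2:(0,2)->(0,1)->EXIT
Step 5: p0:escaped | p1:(0,2)->(0,1)->EXIT | p2:escaped
Exit steps: [3, 5, 4]
First to escape: p0 at step 3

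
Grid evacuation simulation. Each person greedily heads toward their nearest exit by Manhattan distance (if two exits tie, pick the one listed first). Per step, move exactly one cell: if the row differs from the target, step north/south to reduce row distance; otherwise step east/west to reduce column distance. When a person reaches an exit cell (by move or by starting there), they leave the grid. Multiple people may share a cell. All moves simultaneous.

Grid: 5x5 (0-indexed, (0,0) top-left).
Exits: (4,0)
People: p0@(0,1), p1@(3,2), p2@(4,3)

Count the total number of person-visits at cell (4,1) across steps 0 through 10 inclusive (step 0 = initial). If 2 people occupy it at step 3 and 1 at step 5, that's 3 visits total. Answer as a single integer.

Step 0: p0@(0,1) p1@(3,2) p2@(4,3) -> at (4,1): 0 [-], cum=0
Step 1: p0@(1,1) p1@(4,2) p2@(4,2) -> at (4,1): 0 [-], cum=0
Step 2: p0@(2,1) p1@(4,1) p2@(4,1) -> at (4,1): 2 [p1,p2], cum=2
Step 3: p0@(3,1) p1@ESC p2@ESC -> at (4,1): 0 [-], cum=2
Step 4: p0@(4,1) p1@ESC p2@ESC -> at (4,1): 1 [p0], cum=3
Step 5: p0@ESC p1@ESC p2@ESC -> at (4,1): 0 [-], cum=3
Total visits = 3

Answer: 3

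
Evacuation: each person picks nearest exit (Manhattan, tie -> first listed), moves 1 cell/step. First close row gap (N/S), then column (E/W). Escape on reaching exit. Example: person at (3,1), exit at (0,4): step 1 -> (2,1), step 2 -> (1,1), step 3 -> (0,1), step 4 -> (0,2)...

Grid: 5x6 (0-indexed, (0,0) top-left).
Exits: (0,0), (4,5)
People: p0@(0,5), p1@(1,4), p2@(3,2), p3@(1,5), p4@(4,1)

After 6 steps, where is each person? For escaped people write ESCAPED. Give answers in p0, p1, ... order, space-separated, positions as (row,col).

Step 1: p0:(0,5)->(1,5) | p1:(1,4)->(2,4) | p2:(3,2)->(4,2) | p3:(1,5)->(2,5) | p4:(4,1)->(4,2)
Step 2: p0:(1,5)->(2,5) | p1:(2,4)->(3,4) | p2:(4,2)->(4,3) | p3:(2,5)->(3,5) | p4:(4,2)->(4,3)
Step 3: p0:(2,5)->(3,5) | p1:(3,4)->(4,4) | p2:(4,3)->(4,4) | p3:(3,5)->(4,5)->EXIT | p4:(4,3)->(4,4)
Step 4: p0:(3,5)->(4,5)->EXIT | p1:(4,4)->(4,5)->EXIT | p2:(4,4)->(4,5)->EXIT | p3:escaped | p4:(4,4)->(4,5)->EXIT

ESCAPED ESCAPED ESCAPED ESCAPED ESCAPED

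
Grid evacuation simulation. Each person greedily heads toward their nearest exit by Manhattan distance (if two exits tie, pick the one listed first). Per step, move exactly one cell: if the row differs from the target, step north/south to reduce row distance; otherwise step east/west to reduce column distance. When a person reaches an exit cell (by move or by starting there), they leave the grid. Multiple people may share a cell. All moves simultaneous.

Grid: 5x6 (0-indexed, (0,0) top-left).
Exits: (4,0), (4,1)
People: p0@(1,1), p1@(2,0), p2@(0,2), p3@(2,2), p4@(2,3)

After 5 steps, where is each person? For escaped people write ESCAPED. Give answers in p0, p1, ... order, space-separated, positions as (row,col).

Step 1: p0:(1,1)->(2,1) | p1:(2,0)->(3,0) | p2:(0,2)->(1,2) | p3:(2,2)->(3,2) | p4:(2,3)->(3,3)
Step 2: p0:(2,1)->(3,1) | p1:(3,0)->(4,0)->EXIT | p2:(1,2)->(2,2) | p3:(3,2)->(4,2) | p4:(3,3)->(4,3)
Step 3: p0:(3,1)->(4,1)->EXIT | p1:escaped | p2:(2,2)->(3,2) | p3:(4,2)->(4,1)->EXIT | p4:(4,3)->(4,2)
Step 4: p0:escaped | p1:escaped | p2:(3,2)->(4,2) | p3:escaped | p4:(4,2)->(4,1)->EXIT
Step 5: p0:escaped | p1:escaped | p2:(4,2)->(4,1)->EXIT | p3:escaped | p4:escaped

ESCAPED ESCAPED ESCAPED ESCAPED ESCAPED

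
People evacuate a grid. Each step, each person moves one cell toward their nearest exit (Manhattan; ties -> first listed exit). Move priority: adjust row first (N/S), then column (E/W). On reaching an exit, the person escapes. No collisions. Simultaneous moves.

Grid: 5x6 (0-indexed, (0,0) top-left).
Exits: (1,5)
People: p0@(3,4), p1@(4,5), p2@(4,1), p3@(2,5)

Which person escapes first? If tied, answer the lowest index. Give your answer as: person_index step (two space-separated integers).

Answer: 3 1

Derivation:
Step 1: p0:(3,4)->(2,4) | p1:(4,5)->(3,5) | p2:(4,1)->(3,1) | p3:(2,5)->(1,5)->EXIT
Step 2: p0:(2,4)->(1,4) | p1:(3,5)->(2,5) | p2:(3,1)->(2,1) | p3:escaped
Step 3: p0:(1,4)->(1,5)->EXIT | p1:(2,5)->(1,5)->EXIT | p2:(2,1)->(1,1) | p3:escaped
Step 4: p0:escaped | p1:escaped | p2:(1,1)->(1,2) | p3:escaped
Step 5: p0:escaped | p1:escaped | p2:(1,2)->(1,3) | p3:escaped
Step 6: p0:escaped | p1:escaped | p2:(1,3)->(1,4) | p3:escaped
Step 7: p0:escaped | p1:escaped | p2:(1,4)->(1,5)->EXIT | p3:escaped
Exit steps: [3, 3, 7, 1]
First to escape: p3 at step 1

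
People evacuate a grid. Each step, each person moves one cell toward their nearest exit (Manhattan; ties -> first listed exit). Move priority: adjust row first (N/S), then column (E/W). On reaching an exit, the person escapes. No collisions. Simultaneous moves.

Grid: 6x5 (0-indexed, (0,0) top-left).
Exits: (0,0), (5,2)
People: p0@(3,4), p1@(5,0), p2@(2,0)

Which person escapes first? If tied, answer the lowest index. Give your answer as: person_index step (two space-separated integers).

Answer: 1 2

Derivation:
Step 1: p0:(3,4)->(4,4) | p1:(5,0)->(5,1) | p2:(2,0)->(1,0)
Step 2: p0:(4,4)->(5,4) | p1:(5,1)->(5,2)->EXIT | p2:(1,0)->(0,0)->EXIT
Step 3: p0:(5,4)->(5,3) | p1:escaped | p2:escaped
Step 4: p0:(5,3)->(5,2)->EXIT | p1:escaped | p2:escaped
Exit steps: [4, 2, 2]
First to escape: p1 at step 2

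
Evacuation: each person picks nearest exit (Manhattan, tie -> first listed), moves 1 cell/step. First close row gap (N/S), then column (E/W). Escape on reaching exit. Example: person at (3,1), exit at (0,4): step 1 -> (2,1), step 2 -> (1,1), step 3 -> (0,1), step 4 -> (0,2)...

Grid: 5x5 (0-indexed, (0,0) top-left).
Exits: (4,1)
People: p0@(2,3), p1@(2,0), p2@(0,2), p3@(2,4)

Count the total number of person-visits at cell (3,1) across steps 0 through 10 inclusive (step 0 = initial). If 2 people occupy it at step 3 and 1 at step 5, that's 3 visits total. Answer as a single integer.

Answer: 0

Derivation:
Step 0: p0@(2,3) p1@(2,0) p2@(0,2) p3@(2,4) -> at (3,1): 0 [-], cum=0
Step 1: p0@(3,3) p1@(3,0) p2@(1,2) p3@(3,4) -> at (3,1): 0 [-], cum=0
Step 2: p0@(4,3) p1@(4,0) p2@(2,2) p3@(4,4) -> at (3,1): 0 [-], cum=0
Step 3: p0@(4,2) p1@ESC p2@(3,2) p3@(4,3) -> at (3,1): 0 [-], cum=0
Step 4: p0@ESC p1@ESC p2@(4,2) p3@(4,2) -> at (3,1): 0 [-], cum=0
Step 5: p0@ESC p1@ESC p2@ESC p3@ESC -> at (3,1): 0 [-], cum=0
Total visits = 0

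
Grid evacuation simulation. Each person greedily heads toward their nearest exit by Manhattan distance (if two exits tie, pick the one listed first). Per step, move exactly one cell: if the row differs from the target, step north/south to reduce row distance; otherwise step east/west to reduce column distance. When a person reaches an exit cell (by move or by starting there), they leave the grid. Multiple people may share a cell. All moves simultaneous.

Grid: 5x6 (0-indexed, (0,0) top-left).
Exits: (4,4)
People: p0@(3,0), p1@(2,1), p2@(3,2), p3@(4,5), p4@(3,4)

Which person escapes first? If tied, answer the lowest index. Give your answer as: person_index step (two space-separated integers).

Step 1: p0:(3,0)->(4,0) | p1:(2,1)->(3,1) | p2:(3,2)->(4,2) | p3:(4,5)->(4,4)->EXIT | p4:(3,4)->(4,4)->EXIT
Step 2: p0:(4,0)->(4,1) | p1:(3,1)->(4,1) | p2:(4,2)->(4,3) | p3:escaped | p4:escaped
Step 3: p0:(4,1)->(4,2) | p1:(4,1)->(4,2) | p2:(4,3)->(4,4)->EXIT | p3:escaped | p4:escaped
Step 4: p0:(4,2)->(4,3) | p1:(4,2)->(4,3) | p2:escaped | p3:escaped | p4:escaped
Step 5: p0:(4,3)->(4,4)->EXIT | p1:(4,3)->(4,4)->EXIT | p2:escaped | p3:escaped | p4:escaped
Exit steps: [5, 5, 3, 1, 1]
First to escape: p3 at step 1

Answer: 3 1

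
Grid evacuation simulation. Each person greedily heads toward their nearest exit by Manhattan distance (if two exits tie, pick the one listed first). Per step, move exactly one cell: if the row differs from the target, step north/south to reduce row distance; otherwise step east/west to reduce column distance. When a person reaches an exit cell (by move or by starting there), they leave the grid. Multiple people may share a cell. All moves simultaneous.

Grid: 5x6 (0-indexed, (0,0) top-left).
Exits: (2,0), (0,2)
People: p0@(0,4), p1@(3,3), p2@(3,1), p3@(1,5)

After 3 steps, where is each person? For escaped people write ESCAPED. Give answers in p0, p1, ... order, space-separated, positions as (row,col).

Step 1: p0:(0,4)->(0,3) | p1:(3,3)->(2,3) | p2:(3,1)->(2,1) | p3:(1,5)->(0,5)
Step 2: p0:(0,3)->(0,2)->EXIT | p1:(2,3)->(2,2) | p2:(2,1)->(2,0)->EXIT | p3:(0,5)->(0,4)
Step 3: p0:escaped | p1:(2,2)->(2,1) | p2:escaped | p3:(0,4)->(0,3)

ESCAPED (2,1) ESCAPED (0,3)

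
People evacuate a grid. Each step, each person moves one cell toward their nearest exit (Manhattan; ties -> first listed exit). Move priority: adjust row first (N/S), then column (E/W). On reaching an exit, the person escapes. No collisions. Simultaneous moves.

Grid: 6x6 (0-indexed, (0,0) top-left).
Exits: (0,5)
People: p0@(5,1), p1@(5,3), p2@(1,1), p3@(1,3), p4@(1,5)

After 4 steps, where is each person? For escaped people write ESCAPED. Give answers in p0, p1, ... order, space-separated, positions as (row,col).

Step 1: p0:(5,1)->(4,1) | p1:(5,3)->(4,3) | p2:(1,1)->(0,1) | p3:(1,3)->(0,3) | p4:(1,5)->(0,5)->EXIT
Step 2: p0:(4,1)->(3,1) | p1:(4,3)->(3,3) | p2:(0,1)->(0,2) | p3:(0,3)->(0,4) | p4:escaped
Step 3: p0:(3,1)->(2,1) | p1:(3,3)->(2,3) | p2:(0,2)->(0,3) | p3:(0,4)->(0,5)->EXIT | p4:escaped
Step 4: p0:(2,1)->(1,1) | p1:(2,3)->(1,3) | p2:(0,3)->(0,4) | p3:escaped | p4:escaped

(1,1) (1,3) (0,4) ESCAPED ESCAPED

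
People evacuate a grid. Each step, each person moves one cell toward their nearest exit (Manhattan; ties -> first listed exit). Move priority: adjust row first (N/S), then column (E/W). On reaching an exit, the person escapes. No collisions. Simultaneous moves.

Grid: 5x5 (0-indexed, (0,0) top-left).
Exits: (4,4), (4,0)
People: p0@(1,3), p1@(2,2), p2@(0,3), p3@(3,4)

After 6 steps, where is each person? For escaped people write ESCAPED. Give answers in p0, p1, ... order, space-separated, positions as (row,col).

Step 1: p0:(1,3)->(2,3) | p1:(2,2)->(3,2) | p2:(0,3)->(1,3) | p3:(3,4)->(4,4)->EXIT
Step 2: p0:(2,3)->(3,3) | p1:(3,2)->(4,2) | p2:(1,3)->(2,3) | p3:escaped
Step 3: p0:(3,3)->(4,3) | p1:(4,2)->(4,3) | p2:(2,3)->(3,3) | p3:escaped
Step 4: p0:(4,3)->(4,4)->EXIT | p1:(4,3)->(4,4)->EXIT | p2:(3,3)->(4,3) | p3:escaped
Step 5: p0:escaped | p1:escaped | p2:(4,3)->(4,4)->EXIT | p3:escaped

ESCAPED ESCAPED ESCAPED ESCAPED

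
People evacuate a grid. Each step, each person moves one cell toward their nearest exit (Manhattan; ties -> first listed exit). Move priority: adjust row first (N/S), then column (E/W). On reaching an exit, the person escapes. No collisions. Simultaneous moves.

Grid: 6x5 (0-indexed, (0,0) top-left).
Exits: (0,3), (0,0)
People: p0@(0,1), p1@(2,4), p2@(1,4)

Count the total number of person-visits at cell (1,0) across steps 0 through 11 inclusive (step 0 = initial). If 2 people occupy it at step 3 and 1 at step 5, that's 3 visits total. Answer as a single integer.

Answer: 0

Derivation:
Step 0: p0@(0,1) p1@(2,4) p2@(1,4) -> at (1,0): 0 [-], cum=0
Step 1: p0@ESC p1@(1,4) p2@(0,4) -> at (1,0): 0 [-], cum=0
Step 2: p0@ESC p1@(0,4) p2@ESC -> at (1,0): 0 [-], cum=0
Step 3: p0@ESC p1@ESC p2@ESC -> at (1,0): 0 [-], cum=0
Total visits = 0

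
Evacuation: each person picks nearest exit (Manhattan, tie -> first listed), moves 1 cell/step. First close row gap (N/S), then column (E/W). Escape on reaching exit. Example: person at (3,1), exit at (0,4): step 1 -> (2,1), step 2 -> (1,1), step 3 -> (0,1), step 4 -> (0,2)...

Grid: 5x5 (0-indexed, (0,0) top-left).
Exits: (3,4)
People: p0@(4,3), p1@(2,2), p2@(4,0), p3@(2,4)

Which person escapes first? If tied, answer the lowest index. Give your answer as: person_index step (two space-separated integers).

Answer: 3 1

Derivation:
Step 1: p0:(4,3)->(3,3) | p1:(2,2)->(3,2) | p2:(4,0)->(3,0) | p3:(2,4)->(3,4)->EXIT
Step 2: p0:(3,3)->(3,4)->EXIT | p1:(3,2)->(3,3) | p2:(3,0)->(3,1) | p3:escaped
Step 3: p0:escaped | p1:(3,3)->(3,4)->EXIT | p2:(3,1)->(3,2) | p3:escaped
Step 4: p0:escaped | p1:escaped | p2:(3,2)->(3,3) | p3:escaped
Step 5: p0:escaped | p1:escaped | p2:(3,3)->(3,4)->EXIT | p3:escaped
Exit steps: [2, 3, 5, 1]
First to escape: p3 at step 1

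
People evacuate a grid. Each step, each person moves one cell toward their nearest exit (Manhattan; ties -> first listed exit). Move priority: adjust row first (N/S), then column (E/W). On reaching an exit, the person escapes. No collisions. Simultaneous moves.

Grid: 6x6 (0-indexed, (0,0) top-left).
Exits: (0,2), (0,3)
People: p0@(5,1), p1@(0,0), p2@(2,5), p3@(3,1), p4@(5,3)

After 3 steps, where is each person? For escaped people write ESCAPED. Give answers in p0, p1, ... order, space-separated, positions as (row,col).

Step 1: p0:(5,1)->(4,1) | p1:(0,0)->(0,1) | p2:(2,5)->(1,5) | p3:(3,1)->(2,1) | p4:(5,3)->(4,3)
Step 2: p0:(4,1)->(3,1) | p1:(0,1)->(0,2)->EXIT | p2:(1,5)->(0,5) | p3:(2,1)->(1,1) | p4:(4,3)->(3,3)
Step 3: p0:(3,1)->(2,1) | p1:escaped | p2:(0,5)->(0,4) | p3:(1,1)->(0,1) | p4:(3,3)->(2,3)

(2,1) ESCAPED (0,4) (0,1) (2,3)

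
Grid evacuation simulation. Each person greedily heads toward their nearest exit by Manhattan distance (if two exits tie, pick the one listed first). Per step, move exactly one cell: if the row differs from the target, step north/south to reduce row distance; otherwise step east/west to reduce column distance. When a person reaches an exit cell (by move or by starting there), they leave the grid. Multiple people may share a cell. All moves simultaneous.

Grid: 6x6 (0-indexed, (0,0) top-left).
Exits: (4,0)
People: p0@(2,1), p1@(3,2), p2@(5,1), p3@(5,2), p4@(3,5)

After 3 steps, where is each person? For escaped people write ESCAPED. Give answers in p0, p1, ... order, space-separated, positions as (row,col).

Step 1: p0:(2,1)->(3,1) | p1:(3,2)->(4,2) | p2:(5,1)->(4,1) | p3:(5,2)->(4,2) | p4:(3,5)->(4,5)
Step 2: p0:(3,1)->(4,1) | p1:(4,2)->(4,1) | p2:(4,1)->(4,0)->EXIT | p3:(4,2)->(4,1) | p4:(4,5)->(4,4)
Step 3: p0:(4,1)->(4,0)->EXIT | p1:(4,1)->(4,0)->EXIT | p2:escaped | p3:(4,1)->(4,0)->EXIT | p4:(4,4)->(4,3)

ESCAPED ESCAPED ESCAPED ESCAPED (4,3)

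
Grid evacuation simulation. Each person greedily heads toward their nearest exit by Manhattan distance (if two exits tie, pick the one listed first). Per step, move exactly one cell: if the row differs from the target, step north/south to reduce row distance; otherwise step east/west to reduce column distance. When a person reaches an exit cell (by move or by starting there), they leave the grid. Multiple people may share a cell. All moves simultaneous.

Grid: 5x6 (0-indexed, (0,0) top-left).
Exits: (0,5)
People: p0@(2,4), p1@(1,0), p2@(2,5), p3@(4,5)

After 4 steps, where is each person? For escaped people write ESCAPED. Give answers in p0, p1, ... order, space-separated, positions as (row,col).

Step 1: p0:(2,4)->(1,4) | p1:(1,0)->(0,0) | p2:(2,5)->(1,5) | p3:(4,5)->(3,5)
Step 2: p0:(1,4)->(0,4) | p1:(0,0)->(0,1) | p2:(1,5)->(0,5)->EXIT | p3:(3,5)->(2,5)
Step 3: p0:(0,4)->(0,5)->EXIT | p1:(0,1)->(0,2) | p2:escaped | p3:(2,5)->(1,5)
Step 4: p0:escaped | p1:(0,2)->(0,3) | p2:escaped | p3:(1,5)->(0,5)->EXIT

ESCAPED (0,3) ESCAPED ESCAPED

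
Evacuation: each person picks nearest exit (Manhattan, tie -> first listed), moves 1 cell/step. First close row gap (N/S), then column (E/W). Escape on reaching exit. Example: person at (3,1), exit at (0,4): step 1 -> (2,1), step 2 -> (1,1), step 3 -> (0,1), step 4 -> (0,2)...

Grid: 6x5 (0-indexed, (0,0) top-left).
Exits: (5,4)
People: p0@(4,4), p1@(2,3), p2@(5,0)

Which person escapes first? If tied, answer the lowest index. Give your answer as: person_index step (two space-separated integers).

Step 1: p0:(4,4)->(5,4)->EXIT | p1:(2,3)->(3,3) | p2:(5,0)->(5,1)
Step 2: p0:escaped | p1:(3,3)->(4,3) | p2:(5,1)->(5,2)
Step 3: p0:escaped | p1:(4,3)->(5,3) | p2:(5,2)->(5,3)
Step 4: p0:escaped | p1:(5,3)->(5,4)->EXIT | p2:(5,3)->(5,4)->EXIT
Exit steps: [1, 4, 4]
First to escape: p0 at step 1

Answer: 0 1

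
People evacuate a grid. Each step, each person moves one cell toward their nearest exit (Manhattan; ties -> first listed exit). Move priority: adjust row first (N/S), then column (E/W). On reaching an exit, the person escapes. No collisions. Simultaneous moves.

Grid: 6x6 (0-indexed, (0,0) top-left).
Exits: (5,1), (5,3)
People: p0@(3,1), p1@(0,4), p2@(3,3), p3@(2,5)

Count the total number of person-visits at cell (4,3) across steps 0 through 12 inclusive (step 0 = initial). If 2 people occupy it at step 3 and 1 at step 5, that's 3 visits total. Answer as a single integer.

Step 0: p0@(3,1) p1@(0,4) p2@(3,3) p3@(2,5) -> at (4,3): 0 [-], cum=0
Step 1: p0@(4,1) p1@(1,4) p2@(4,3) p3@(3,5) -> at (4,3): 1 [p2], cum=1
Step 2: p0@ESC p1@(2,4) p2@ESC p3@(4,5) -> at (4,3): 0 [-], cum=1
Step 3: p0@ESC p1@(3,4) p2@ESC p3@(5,5) -> at (4,3): 0 [-], cum=1
Step 4: p0@ESC p1@(4,4) p2@ESC p3@(5,4) -> at (4,3): 0 [-], cum=1
Step 5: p0@ESC p1@(5,4) p2@ESC p3@ESC -> at (4,3): 0 [-], cum=1
Step 6: p0@ESC p1@ESC p2@ESC p3@ESC -> at (4,3): 0 [-], cum=1
Total visits = 1

Answer: 1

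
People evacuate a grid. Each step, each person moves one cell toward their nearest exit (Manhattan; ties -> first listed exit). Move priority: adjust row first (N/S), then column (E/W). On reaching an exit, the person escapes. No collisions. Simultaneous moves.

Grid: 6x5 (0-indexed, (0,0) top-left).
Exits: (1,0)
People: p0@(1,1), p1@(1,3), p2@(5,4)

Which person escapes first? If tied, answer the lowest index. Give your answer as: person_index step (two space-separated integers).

Step 1: p0:(1,1)->(1,0)->EXIT | p1:(1,3)->(1,2) | p2:(5,4)->(4,4)
Step 2: p0:escaped | p1:(1,2)->(1,1) | p2:(4,4)->(3,4)
Step 3: p0:escaped | p1:(1,1)->(1,0)->EXIT | p2:(3,4)->(2,4)
Step 4: p0:escaped | p1:escaped | p2:(2,4)->(1,4)
Step 5: p0:escaped | p1:escaped | p2:(1,4)->(1,3)
Step 6: p0:escaped | p1:escaped | p2:(1,3)->(1,2)
Step 7: p0:escaped | p1:escaped | p2:(1,2)->(1,1)
Step 8: p0:escaped | p1:escaped | p2:(1,1)->(1,0)->EXIT
Exit steps: [1, 3, 8]
First to escape: p0 at step 1

Answer: 0 1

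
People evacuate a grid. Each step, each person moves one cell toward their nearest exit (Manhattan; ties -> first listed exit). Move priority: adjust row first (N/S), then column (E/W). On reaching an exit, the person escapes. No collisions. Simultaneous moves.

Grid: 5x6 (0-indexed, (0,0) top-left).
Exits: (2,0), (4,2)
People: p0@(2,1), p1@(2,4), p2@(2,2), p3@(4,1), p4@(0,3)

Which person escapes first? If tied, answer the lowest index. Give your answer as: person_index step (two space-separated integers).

Step 1: p0:(2,1)->(2,0)->EXIT | p1:(2,4)->(2,3) | p2:(2,2)->(2,1) | p3:(4,1)->(4,2)->EXIT | p4:(0,3)->(1,3)
Step 2: p0:escaped | p1:(2,3)->(2,2) | p2:(2,1)->(2,0)->EXIT | p3:escaped | p4:(1,3)->(2,3)
Step 3: p0:escaped | p1:(2,2)->(2,1) | p2:escaped | p3:escaped | p4:(2,3)->(2,2)
Step 4: p0:escaped | p1:(2,1)->(2,0)->EXIT | p2:escaped | p3:escaped | p4:(2,2)->(2,1)
Step 5: p0:escaped | p1:escaped | p2:escaped | p3:escaped | p4:(2,1)->(2,0)->EXIT
Exit steps: [1, 4, 2, 1, 5]
First to escape: p0 at step 1

Answer: 0 1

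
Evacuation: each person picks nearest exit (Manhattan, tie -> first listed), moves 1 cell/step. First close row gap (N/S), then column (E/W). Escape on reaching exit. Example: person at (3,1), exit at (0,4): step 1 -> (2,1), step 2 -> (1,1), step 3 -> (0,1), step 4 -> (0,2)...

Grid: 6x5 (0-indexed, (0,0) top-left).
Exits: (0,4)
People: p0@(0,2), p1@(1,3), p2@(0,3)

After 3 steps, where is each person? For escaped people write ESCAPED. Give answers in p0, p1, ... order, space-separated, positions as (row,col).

Step 1: p0:(0,2)->(0,3) | p1:(1,3)->(0,3) | p2:(0,3)->(0,4)->EXIT
Step 2: p0:(0,3)->(0,4)->EXIT | p1:(0,3)->(0,4)->EXIT | p2:escaped

ESCAPED ESCAPED ESCAPED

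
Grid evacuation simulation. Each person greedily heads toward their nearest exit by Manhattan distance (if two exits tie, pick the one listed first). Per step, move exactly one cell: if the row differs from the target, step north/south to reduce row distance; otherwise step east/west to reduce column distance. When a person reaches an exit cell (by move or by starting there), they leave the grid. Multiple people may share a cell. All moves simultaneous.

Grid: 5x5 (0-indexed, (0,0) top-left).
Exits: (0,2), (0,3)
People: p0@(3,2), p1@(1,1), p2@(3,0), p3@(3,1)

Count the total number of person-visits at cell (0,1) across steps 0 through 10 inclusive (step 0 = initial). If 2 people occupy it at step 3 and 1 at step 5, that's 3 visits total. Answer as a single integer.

Answer: 3

Derivation:
Step 0: p0@(3,2) p1@(1,1) p2@(3,0) p3@(3,1) -> at (0,1): 0 [-], cum=0
Step 1: p0@(2,2) p1@(0,1) p2@(2,0) p3@(2,1) -> at (0,1): 1 [p1], cum=1
Step 2: p0@(1,2) p1@ESC p2@(1,0) p3@(1,1) -> at (0,1): 0 [-], cum=1
Step 3: p0@ESC p1@ESC p2@(0,0) p3@(0,1) -> at (0,1): 1 [p3], cum=2
Step 4: p0@ESC p1@ESC p2@(0,1) p3@ESC -> at (0,1): 1 [p2], cum=3
Step 5: p0@ESC p1@ESC p2@ESC p3@ESC -> at (0,1): 0 [-], cum=3
Total visits = 3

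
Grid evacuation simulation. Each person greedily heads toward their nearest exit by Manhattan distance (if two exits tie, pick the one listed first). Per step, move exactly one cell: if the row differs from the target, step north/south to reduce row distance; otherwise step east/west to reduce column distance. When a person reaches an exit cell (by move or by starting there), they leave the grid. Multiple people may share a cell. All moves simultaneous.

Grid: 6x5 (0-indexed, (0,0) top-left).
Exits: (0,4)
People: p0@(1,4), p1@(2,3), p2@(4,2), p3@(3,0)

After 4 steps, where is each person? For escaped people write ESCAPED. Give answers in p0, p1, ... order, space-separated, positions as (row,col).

Step 1: p0:(1,4)->(0,4)->EXIT | p1:(2,3)->(1,3) | p2:(4,2)->(3,2) | p3:(3,0)->(2,0)
Step 2: p0:escaped | p1:(1,3)->(0,3) | p2:(3,2)->(2,2) | p3:(2,0)->(1,0)
Step 3: p0:escaped | p1:(0,3)->(0,4)->EXIT | p2:(2,2)->(1,2) | p3:(1,0)->(0,0)
Step 4: p0:escaped | p1:escaped | p2:(1,2)->(0,2) | p3:(0,0)->(0,1)

ESCAPED ESCAPED (0,2) (0,1)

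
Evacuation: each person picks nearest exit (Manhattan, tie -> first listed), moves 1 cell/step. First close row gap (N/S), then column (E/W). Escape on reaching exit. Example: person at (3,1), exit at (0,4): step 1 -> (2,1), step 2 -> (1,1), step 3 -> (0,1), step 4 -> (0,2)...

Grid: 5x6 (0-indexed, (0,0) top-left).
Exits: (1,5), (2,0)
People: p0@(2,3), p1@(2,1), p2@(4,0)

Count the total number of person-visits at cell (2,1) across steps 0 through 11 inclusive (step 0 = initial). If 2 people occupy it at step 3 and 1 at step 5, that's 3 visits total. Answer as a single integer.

Step 0: p0@(2,3) p1@(2,1) p2@(4,0) -> at (2,1): 1 [p1], cum=1
Step 1: p0@(1,3) p1@ESC p2@(3,0) -> at (2,1): 0 [-], cum=1
Step 2: p0@(1,4) p1@ESC p2@ESC -> at (2,1): 0 [-], cum=1
Step 3: p0@ESC p1@ESC p2@ESC -> at (2,1): 0 [-], cum=1
Total visits = 1

Answer: 1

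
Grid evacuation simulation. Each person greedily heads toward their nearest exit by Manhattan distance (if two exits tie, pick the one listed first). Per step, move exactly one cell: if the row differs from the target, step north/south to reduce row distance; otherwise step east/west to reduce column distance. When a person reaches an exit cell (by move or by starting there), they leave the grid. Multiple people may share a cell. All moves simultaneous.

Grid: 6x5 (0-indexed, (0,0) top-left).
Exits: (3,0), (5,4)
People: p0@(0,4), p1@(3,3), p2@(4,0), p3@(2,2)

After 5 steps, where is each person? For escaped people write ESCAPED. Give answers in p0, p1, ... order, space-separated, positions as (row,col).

Step 1: p0:(0,4)->(1,4) | p1:(3,3)->(3,2) | p2:(4,0)->(3,0)->EXIT | p3:(2,2)->(3,2)
Step 2: p0:(1,4)->(2,4) | p1:(3,2)->(3,1) | p2:escaped | p3:(3,2)->(3,1)
Step 3: p0:(2,4)->(3,4) | p1:(3,1)->(3,0)->EXIT | p2:escaped | p3:(3,1)->(3,0)->EXIT
Step 4: p0:(3,4)->(4,4) | p1:escaped | p2:escaped | p3:escaped
Step 5: p0:(4,4)->(5,4)->EXIT | p1:escaped | p2:escaped | p3:escaped

ESCAPED ESCAPED ESCAPED ESCAPED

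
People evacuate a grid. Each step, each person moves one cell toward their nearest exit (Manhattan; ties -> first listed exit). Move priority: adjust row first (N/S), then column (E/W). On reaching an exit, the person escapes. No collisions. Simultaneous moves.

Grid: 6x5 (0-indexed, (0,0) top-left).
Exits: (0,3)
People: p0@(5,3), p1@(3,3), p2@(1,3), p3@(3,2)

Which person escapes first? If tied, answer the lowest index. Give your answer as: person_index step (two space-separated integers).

Step 1: p0:(5,3)->(4,3) | p1:(3,3)->(2,3) | p2:(1,3)->(0,3)->EXIT | p3:(3,2)->(2,2)
Step 2: p0:(4,3)->(3,3) | p1:(2,3)->(1,3) | p2:escaped | p3:(2,2)->(1,2)
Step 3: p0:(3,3)->(2,3) | p1:(1,3)->(0,3)->EXIT | p2:escaped | p3:(1,2)->(0,2)
Step 4: p0:(2,3)->(1,3) | p1:escaped | p2:escaped | p3:(0,2)->(0,3)->EXIT
Step 5: p0:(1,3)->(0,3)->EXIT | p1:escaped | p2:escaped | p3:escaped
Exit steps: [5, 3, 1, 4]
First to escape: p2 at step 1

Answer: 2 1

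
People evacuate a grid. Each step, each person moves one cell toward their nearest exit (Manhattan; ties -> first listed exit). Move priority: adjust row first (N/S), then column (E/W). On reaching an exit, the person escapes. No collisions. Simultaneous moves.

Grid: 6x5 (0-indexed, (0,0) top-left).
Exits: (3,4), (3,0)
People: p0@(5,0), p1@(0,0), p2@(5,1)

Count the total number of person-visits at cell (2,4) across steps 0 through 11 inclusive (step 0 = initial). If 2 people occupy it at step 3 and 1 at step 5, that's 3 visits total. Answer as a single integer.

Step 0: p0@(5,0) p1@(0,0) p2@(5,1) -> at (2,4): 0 [-], cum=0
Step 1: p0@(4,0) p1@(1,0) p2@(4,1) -> at (2,4): 0 [-], cum=0
Step 2: p0@ESC p1@(2,0) p2@(3,1) -> at (2,4): 0 [-], cum=0
Step 3: p0@ESC p1@ESC p2@ESC -> at (2,4): 0 [-], cum=0
Total visits = 0

Answer: 0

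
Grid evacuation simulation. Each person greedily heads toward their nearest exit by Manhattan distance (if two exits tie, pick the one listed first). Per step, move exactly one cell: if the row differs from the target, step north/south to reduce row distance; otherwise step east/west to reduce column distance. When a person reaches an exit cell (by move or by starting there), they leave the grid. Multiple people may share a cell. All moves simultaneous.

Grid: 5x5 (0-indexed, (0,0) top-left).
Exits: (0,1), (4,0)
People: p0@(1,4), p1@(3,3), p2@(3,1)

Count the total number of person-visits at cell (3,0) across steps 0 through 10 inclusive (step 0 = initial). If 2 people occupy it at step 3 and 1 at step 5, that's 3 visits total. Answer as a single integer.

Answer: 0

Derivation:
Step 0: p0@(1,4) p1@(3,3) p2@(3,1) -> at (3,0): 0 [-], cum=0
Step 1: p0@(0,4) p1@(4,3) p2@(4,1) -> at (3,0): 0 [-], cum=0
Step 2: p0@(0,3) p1@(4,2) p2@ESC -> at (3,0): 0 [-], cum=0
Step 3: p0@(0,2) p1@(4,1) p2@ESC -> at (3,0): 0 [-], cum=0
Step 4: p0@ESC p1@ESC p2@ESC -> at (3,0): 0 [-], cum=0
Total visits = 0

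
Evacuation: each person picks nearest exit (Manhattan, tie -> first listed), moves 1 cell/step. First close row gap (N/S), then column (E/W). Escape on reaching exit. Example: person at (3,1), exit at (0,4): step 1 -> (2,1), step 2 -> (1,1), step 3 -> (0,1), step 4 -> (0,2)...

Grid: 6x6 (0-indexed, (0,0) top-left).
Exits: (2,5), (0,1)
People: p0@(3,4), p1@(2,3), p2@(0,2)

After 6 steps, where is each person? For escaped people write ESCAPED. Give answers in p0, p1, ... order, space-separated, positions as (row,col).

Step 1: p0:(3,4)->(2,4) | p1:(2,3)->(2,4) | p2:(0,2)->(0,1)->EXIT
Step 2: p0:(2,4)->(2,5)->EXIT | p1:(2,4)->(2,5)->EXIT | p2:escaped

ESCAPED ESCAPED ESCAPED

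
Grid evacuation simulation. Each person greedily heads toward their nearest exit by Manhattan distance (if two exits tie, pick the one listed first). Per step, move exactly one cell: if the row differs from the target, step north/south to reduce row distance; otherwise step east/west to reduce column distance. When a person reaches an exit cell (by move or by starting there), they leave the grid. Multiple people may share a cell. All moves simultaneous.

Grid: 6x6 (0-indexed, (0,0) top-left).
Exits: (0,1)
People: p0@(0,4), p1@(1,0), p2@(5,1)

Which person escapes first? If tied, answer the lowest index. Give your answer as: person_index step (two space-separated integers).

Step 1: p0:(0,4)->(0,3) | p1:(1,0)->(0,0) | p2:(5,1)->(4,1)
Step 2: p0:(0,3)->(0,2) | p1:(0,0)->(0,1)->EXIT | p2:(4,1)->(3,1)
Step 3: p0:(0,2)->(0,1)->EXIT | p1:escaped | p2:(3,1)->(2,1)
Step 4: p0:escaped | p1:escaped | p2:(2,1)->(1,1)
Step 5: p0:escaped | p1:escaped | p2:(1,1)->(0,1)->EXIT
Exit steps: [3, 2, 5]
First to escape: p1 at step 2

Answer: 1 2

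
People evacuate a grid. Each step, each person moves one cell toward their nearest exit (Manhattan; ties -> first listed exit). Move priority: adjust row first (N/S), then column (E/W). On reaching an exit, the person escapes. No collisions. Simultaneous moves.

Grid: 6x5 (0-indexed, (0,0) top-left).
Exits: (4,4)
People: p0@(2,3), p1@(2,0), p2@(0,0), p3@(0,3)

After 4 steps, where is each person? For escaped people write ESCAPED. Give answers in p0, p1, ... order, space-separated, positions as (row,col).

Step 1: p0:(2,3)->(3,3) | p1:(2,0)->(3,0) | p2:(0,0)->(1,0) | p3:(0,3)->(1,3)
Step 2: p0:(3,3)->(4,3) | p1:(3,0)->(4,0) | p2:(1,0)->(2,0) | p3:(1,3)->(2,3)
Step 3: p0:(4,3)->(4,4)->EXIT | p1:(4,0)->(4,1) | p2:(2,0)->(3,0) | p3:(2,3)->(3,3)
Step 4: p0:escaped | p1:(4,1)->(4,2) | p2:(3,0)->(4,0) | p3:(3,3)->(4,3)

ESCAPED (4,2) (4,0) (4,3)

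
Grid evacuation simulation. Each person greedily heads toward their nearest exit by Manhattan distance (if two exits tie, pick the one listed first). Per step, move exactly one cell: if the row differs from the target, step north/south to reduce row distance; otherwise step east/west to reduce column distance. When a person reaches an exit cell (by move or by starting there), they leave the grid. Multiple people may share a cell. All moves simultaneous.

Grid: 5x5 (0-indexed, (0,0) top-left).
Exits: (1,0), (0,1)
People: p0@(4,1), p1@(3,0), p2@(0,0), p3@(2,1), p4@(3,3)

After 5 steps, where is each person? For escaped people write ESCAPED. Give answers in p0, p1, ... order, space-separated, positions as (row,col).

Step 1: p0:(4,1)->(3,1) | p1:(3,0)->(2,0) | p2:(0,0)->(1,0)->EXIT | p3:(2,1)->(1,1) | p4:(3,3)->(2,3)
Step 2: p0:(3,1)->(2,1) | p1:(2,0)->(1,0)->EXIT | p2:escaped | p3:(1,1)->(1,0)->EXIT | p4:(2,3)->(1,3)
Step 3: p0:(2,1)->(1,1) | p1:escaped | p2:escaped | p3:escaped | p4:(1,3)->(1,2)
Step 4: p0:(1,1)->(1,0)->EXIT | p1:escaped | p2:escaped | p3:escaped | p4:(1,2)->(1,1)
Step 5: p0:escaped | p1:escaped | p2:escaped | p3:escaped | p4:(1,1)->(1,0)->EXIT

ESCAPED ESCAPED ESCAPED ESCAPED ESCAPED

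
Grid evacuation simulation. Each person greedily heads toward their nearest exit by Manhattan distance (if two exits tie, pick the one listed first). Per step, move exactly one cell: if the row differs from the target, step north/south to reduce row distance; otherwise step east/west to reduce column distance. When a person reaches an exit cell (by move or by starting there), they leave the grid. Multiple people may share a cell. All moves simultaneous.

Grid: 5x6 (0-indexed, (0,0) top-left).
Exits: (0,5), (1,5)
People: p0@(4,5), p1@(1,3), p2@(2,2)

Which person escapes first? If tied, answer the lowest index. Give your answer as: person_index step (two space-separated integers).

Answer: 1 2

Derivation:
Step 1: p0:(4,5)->(3,5) | p1:(1,3)->(1,4) | p2:(2,2)->(1,2)
Step 2: p0:(3,5)->(2,5) | p1:(1,4)->(1,5)->EXIT | p2:(1,2)->(1,3)
Step 3: p0:(2,5)->(1,5)->EXIT | p1:escaped | p2:(1,3)->(1,4)
Step 4: p0:escaped | p1:escaped | p2:(1,4)->(1,5)->EXIT
Exit steps: [3, 2, 4]
First to escape: p1 at step 2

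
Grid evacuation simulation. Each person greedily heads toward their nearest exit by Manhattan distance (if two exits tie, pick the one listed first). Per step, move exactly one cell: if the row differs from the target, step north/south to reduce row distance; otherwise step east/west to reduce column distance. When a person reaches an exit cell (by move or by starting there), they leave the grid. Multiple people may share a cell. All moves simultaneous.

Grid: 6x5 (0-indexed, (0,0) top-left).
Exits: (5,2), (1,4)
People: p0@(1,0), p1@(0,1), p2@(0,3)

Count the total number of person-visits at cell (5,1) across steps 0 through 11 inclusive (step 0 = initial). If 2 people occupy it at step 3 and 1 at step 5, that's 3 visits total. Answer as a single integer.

Answer: 0

Derivation:
Step 0: p0@(1,0) p1@(0,1) p2@(0,3) -> at (5,1): 0 [-], cum=0
Step 1: p0@(1,1) p1@(1,1) p2@(1,3) -> at (5,1): 0 [-], cum=0
Step 2: p0@(1,2) p1@(1,2) p2@ESC -> at (5,1): 0 [-], cum=0
Step 3: p0@(1,3) p1@(1,3) p2@ESC -> at (5,1): 0 [-], cum=0
Step 4: p0@ESC p1@ESC p2@ESC -> at (5,1): 0 [-], cum=0
Total visits = 0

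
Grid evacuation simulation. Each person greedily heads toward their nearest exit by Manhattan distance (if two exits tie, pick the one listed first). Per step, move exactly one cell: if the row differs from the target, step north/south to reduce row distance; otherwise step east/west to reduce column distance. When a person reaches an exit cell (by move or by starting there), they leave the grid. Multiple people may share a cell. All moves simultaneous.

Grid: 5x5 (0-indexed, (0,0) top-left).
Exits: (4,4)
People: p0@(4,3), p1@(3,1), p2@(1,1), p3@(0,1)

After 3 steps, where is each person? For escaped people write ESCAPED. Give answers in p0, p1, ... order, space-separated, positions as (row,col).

Step 1: p0:(4,3)->(4,4)->EXIT | p1:(3,1)->(4,1) | p2:(1,1)->(2,1) | p3:(0,1)->(1,1)
Step 2: p0:escaped | p1:(4,1)->(4,2) | p2:(2,1)->(3,1) | p3:(1,1)->(2,1)
Step 3: p0:escaped | p1:(4,2)->(4,3) | p2:(3,1)->(4,1) | p3:(2,1)->(3,1)

ESCAPED (4,3) (4,1) (3,1)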